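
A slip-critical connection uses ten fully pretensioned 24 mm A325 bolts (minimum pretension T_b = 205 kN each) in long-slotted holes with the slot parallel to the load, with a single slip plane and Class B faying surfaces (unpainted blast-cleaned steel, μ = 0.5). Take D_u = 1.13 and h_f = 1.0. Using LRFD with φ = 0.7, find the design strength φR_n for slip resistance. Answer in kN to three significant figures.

R_n = μ · D_u · h_f · T_b · n_s · n_b = 0.5 × 1.13 × 1.0 × 205 × 1 × 10 = 1158 kN.
Design strength φR_n = 0.7 × 1158 = 811 kN.

811 kN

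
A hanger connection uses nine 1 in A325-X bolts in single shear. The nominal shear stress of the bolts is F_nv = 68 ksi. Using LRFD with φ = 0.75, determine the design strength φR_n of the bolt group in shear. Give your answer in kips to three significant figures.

A_b = π × 1² / 4 = 0.7854 in².
R_n = F_nv · A_b · n · n_s = 68 × 0.7854 × 9 × 1 = 480.7 kips.
Design strength φR_n = 0.75 × 480.7 = 360 kips.

360 kips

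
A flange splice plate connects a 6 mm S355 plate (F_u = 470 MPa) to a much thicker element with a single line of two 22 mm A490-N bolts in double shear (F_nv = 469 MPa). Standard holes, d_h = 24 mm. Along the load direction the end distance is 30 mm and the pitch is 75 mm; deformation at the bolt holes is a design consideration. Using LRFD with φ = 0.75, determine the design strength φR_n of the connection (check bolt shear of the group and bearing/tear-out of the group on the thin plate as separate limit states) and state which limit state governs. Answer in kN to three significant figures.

157 kN (bearing governs)

Bolt shear: A_b = π·22²/4 = 380.1 mm²; R_n = 469 × 380.1 × 2 × 2 / 1000 = 713.1 kN → 0.75 × 713.1 = 535 kN.
Bearing (1.2 l_c t F_u ≤ 2.4 d t F_u): upper limit = 2.4·22·6·470 / 1000 = 148.9 kN.
  Edge l_c = 30 − 24/2 = 18 → r_n = 60.91 kN; interior l_c = 75 − 24 = 51 → r_n = 148.9 kN.
  R_n,bearing = 1·60.91 + 1·148.9 = 209.8 kN → 0.75 × 209.8 = 157 kN.
Bearing governs: 157 kN.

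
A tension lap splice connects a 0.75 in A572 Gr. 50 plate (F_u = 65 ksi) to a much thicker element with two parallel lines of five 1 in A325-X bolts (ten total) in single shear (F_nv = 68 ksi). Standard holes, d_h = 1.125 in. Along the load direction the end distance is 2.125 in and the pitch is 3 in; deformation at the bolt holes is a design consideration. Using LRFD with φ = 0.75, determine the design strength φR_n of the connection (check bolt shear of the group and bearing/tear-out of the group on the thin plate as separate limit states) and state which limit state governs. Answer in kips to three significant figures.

401 kips (bolt shear governs)

Bolt shear: A_b = π·1²/4 = 0.7854 in²; R_n = 68 × 0.7854 × 10 × 1 = 534.1 kips → 0.75 × 534.1 = 401 kips.
Bearing (1.2 l_c t F_u ≤ 2.4 d t F_u): upper limit = 2.4·1·0.75·65 = 117 kips.
  Edge l_c = 2.125 − 1.125/2 = 1.562 → r_n = 91.41 kips; interior l_c = 3 − 1.125 = 1.875 → r_n = 109.7 kips.
  R_n,bearing = 2·91.41 + 8·109.7 = 1060 kips → 0.75 × 1060 = 795 kips.
Bolt shear governs: 401 kips.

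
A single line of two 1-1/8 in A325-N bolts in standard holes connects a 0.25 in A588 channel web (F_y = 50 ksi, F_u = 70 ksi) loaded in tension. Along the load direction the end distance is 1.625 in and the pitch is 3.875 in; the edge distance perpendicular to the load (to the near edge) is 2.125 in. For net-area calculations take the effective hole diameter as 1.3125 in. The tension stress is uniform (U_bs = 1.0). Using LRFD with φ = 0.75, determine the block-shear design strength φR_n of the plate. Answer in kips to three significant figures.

Shear plane L_v = 1.625 + 1·3.875 = 5.5 in; A_gv = 5.5 × 0.25 = 1.375 in².
A_nv = (5.5 − 1.5·1.3125) × 0.25 = 0.8828 in².
A_nt = (2.125 − 0.5·1.3125) × 0.25 = 0.3672 in².
0.6 F_u A_nv = 37.08 kips; 0.6 F_y A_gv = 41.25 kips → shear rupture governs the shear term.
R_n = 37.08 + 1.0 × 70 × 0.3672 = 62.78 kips.
Design strength φR_n = 0.75 × 62.78 = 47.1 kips.

47.1 kips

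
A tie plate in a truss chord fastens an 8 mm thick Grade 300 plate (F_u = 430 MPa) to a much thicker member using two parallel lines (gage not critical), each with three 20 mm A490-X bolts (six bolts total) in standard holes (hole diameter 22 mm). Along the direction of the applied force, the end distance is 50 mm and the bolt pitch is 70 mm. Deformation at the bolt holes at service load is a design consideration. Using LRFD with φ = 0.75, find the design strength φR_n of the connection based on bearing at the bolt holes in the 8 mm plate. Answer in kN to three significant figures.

Per bolt r_n = 1.2 l_c t F_u ≤ 2.4 d t F_u; upper limit = 2.4 × 20 × 8 × 430 / 1000 = 165.1 kN.
Edge bolt: l_c = 50 − 22/2 = 39 mm → 1.2 × 39 × 8 × 430 / 1000 = 161 → r_n = 161 kN.
Interior bolts: l_c = 70 − 22 = 48 mm → 1.2 × 48 × 8 × 430 / 1000 = 198.1 → r_n = 165.1 kN.
R_n = 2 × 161 + 4 × 165.1 = 982.5 kN.
Design strength φR_n = 0.75 × 982.5 = 737 kN.

737 kN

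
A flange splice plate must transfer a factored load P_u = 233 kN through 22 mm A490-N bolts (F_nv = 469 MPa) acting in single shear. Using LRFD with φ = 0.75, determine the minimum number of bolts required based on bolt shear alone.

2 bolts

A_b = π·22²/4 = 380.1 mm².
Per-bolt design strength φR_n = 0.75 × 469 × 380.1 × 1 / 1000 = 133.7 kN.
n ≥ 233 / 133.7 = 1.743 → use 2 bolts.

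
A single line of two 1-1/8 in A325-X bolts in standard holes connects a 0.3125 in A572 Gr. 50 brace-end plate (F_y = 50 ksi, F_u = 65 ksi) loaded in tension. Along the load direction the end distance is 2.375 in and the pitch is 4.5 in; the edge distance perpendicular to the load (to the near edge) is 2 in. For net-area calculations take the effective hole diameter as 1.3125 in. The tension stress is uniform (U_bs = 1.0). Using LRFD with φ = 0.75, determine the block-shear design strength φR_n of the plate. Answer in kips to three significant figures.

Shear plane L_v = 2.375 + 1·4.5 = 6.875 in; A_gv = 6.875 × 0.3125 = 2.148 in².
A_nv = (6.875 − 1.5·1.3125) × 0.3125 = 1.533 in².
A_nt = (2 − 0.5·1.3125) × 0.3125 = 0.4199 in².
0.6 F_u A_nv = 59.79 kips; 0.6 F_y A_gv = 64.45 kips → shear rupture governs the shear term.
R_n = 59.79 + 1.0 × 65 × 0.4199 = 87.09 kips.
Design strength φR_n = 0.75 × 87.09 = 65.3 kips.

65.3 kips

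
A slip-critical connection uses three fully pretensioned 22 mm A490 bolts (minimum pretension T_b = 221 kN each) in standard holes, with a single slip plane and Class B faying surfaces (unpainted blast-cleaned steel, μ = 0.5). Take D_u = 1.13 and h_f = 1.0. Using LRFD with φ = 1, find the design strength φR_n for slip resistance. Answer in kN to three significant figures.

R_n = μ · D_u · h_f · T_b · n_s · n_b = 0.5 × 1.13 × 1.0 × 221 × 1 × 3 = 374.6 kN.
Design strength φR_n = 1 × 374.6 = 375 kN.

375 kN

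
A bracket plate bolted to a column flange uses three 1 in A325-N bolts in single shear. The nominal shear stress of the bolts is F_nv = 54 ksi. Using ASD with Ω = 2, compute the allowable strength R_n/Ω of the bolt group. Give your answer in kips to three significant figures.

A_b = π × 1² / 4 = 0.7854 in².
R_n = F_nv · A_b · n · n_s = 54 × 0.7854 × 3 × 1 = 127.2 kips.
Allowable strength R_n/Ω = 127.2 / 2 = 63.6 kips.

63.6 kips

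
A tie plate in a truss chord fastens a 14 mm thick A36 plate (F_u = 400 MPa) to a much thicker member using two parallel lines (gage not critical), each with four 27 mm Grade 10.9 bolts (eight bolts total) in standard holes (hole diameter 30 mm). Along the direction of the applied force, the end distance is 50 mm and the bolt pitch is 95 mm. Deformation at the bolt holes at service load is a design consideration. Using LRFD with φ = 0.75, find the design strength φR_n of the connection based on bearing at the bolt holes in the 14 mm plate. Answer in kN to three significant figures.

1990 kN

Per bolt r_n = 1.2 l_c t F_u ≤ 2.4 d t F_u; upper limit = 2.4 × 27 × 14 × 400 / 1000 = 362.9 kN.
Edge bolt: l_c = 50 − 30/2 = 35 mm → 1.2 × 35 × 14 × 400 / 1000 = 235.2 → r_n = 235.2 kN.
Interior bolts: l_c = 95 − 30 = 65 mm → 1.2 × 65 × 14 × 400 / 1000 = 436.8 → r_n = 362.9 kN.
R_n = 2 × 235.2 + 6 × 362.9 = 2648 kN.
Design strength φR_n = 0.75 × 2648 = 1990 kN.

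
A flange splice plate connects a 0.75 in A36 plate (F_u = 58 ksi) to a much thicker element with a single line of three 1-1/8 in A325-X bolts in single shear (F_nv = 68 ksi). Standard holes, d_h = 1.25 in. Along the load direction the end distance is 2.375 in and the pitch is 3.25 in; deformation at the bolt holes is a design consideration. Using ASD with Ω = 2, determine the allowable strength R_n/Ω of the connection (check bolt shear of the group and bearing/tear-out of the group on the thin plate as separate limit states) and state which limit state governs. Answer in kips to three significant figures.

101 kips (bolt shear governs)

Bolt shear: A_b = π·1.125²/4 = 0.994 in²; R_n = 68 × 0.994 × 3 × 1 = 202.8 kips → 202.8 / 2 = 101 kips.
Bearing (1.2 l_c t F_u ≤ 2.4 d t F_u): upper limit = 2.4·1.125·0.75·58 = 117.4 kips.
  Edge l_c = 2.375 − 1.25/2 = 1.75 → r_n = 91.35 kips; interior l_c = 3.25 − 1.25 = 2 → r_n = 104.4 kips.
  R_n,bearing = 1·91.35 + 2·104.4 = 300.1 kips → 300.1 / 2 = 150 kips.
Bolt shear governs: 101 kips.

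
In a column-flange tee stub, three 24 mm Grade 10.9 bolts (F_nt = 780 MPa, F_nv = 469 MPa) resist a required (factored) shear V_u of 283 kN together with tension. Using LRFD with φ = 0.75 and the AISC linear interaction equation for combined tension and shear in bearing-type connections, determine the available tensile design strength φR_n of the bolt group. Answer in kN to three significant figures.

561 kN

A_b = π·24²/4 = 452.4 mm²; f_rv = 283 × 1000 / (3 × 452.4) = 208.5 MPa.
F'_nt = 1.3 F_nt − (F_nt / φF_nv) f_rv = 1.3·780 − (780/(0.75·469))·208.5 = 551.6 MPa, capped at F_nt → F'_nt = 551.6 MPa.
R_n = F'_nt · A_b · n = 551.6 × 452.4 × 3 / 1000 = 748.6 kN.
Design strength φR_n = 0.75 × 748.6 = 561 kN.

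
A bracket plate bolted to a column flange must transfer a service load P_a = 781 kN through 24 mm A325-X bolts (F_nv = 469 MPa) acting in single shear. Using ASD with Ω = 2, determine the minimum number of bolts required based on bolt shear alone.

A_b = π·24²/4 = 452.4 mm².
Per-bolt allowable strength R_n/Ω = 469 × 452.4 × 1 / 1000 / 2 = 106.1 kN.
n ≥ 781 / 106.1 = 7.362 → use 8 bolts.

8 bolts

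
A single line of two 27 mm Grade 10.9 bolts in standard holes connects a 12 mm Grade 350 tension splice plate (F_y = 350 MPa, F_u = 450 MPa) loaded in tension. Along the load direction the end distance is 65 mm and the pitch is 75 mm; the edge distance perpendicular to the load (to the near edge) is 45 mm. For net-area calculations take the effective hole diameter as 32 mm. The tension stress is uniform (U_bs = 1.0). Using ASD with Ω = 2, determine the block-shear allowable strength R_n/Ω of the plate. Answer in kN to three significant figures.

227 kN

Shear plane L_v = 65 + 1·75 = 140 mm; A_gv = 140 × 12 = 1680 mm².
A_nv = (140 − 1.5·32) × 12 = 1104 mm².
A_nt = (45 − 0.5·32) × 12 = 348 mm².
0.6 F_u A_nv = 298.1 kN; 0.6 F_y A_gv = 352.8 kN → shear rupture governs the shear term.
R_n = 298.1 + 1.0 × 450 × 348 / 1000 = 454.7 kN.
Allowable strength R_n/Ω = 454.7 / 2 = 227 kN.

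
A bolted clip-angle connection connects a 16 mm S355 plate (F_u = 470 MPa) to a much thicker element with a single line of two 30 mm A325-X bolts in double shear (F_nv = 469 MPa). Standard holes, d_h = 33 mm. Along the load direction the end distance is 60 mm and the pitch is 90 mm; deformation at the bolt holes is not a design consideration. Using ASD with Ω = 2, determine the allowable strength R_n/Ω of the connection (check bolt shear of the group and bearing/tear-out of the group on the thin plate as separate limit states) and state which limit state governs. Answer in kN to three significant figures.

567 kN (bearing governs)

Bolt shear: A_b = π·30²/4 = 706.9 mm²; R_n = 469 × 706.9 × 2 × 2 / 1000 = 1326 kN → 1326 / 2 = 663 kN.
Bearing (1.5 l_c t F_u ≤ 3.0 d t F_u): upper limit = 3.0·30·16·470 / 1000 = 676.8 kN.
  Edge l_c = 60 − 33/2 = 43.5 → r_n = 490.7 kN; interior l_c = 90 − 33 = 57 → r_n = 643 kN.
  R_n,bearing = 1·490.7 + 1·643 = 1134 kN → 1134 / 2 = 567 kN.
Bearing governs: 567 kN.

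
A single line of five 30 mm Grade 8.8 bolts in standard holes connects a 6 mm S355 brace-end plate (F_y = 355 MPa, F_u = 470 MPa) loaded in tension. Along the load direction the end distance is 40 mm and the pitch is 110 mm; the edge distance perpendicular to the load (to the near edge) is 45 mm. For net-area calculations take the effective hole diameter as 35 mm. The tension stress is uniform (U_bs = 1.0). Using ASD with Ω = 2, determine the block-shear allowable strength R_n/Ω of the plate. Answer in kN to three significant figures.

Shear plane L_v = 40 + 4·110 = 480 mm; A_gv = 480 × 6 = 2880 mm².
A_nv = (480 − 4.5·35) × 6 = 1935 mm².
A_nt = (45 − 0.5·35) × 6 = 165 mm².
0.6 F_u A_nv = 545.7 kN; 0.6 F_y A_gv = 613.4 kN → shear rupture governs the shear term.
R_n = 545.7 + 1.0 × 470 × 165 / 1000 = 623.2 kN.
Allowable strength R_n/Ω = 623.2 / 2 = 312 kN.

312 kN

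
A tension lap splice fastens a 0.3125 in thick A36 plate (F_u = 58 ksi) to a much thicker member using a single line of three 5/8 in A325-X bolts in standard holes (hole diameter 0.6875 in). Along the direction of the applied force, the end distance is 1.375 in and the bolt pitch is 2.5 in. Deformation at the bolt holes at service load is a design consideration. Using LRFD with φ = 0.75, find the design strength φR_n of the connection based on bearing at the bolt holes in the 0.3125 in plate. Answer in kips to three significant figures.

57.6 kips

Per bolt r_n = 1.2 l_c t F_u ≤ 2.4 d t F_u; upper limit = 2.4 × 0.625 × 0.3125 × 58 = 27.19 kips.
Edge bolt: l_c = 1.375 − 0.6875/2 = 1.031 in → 1.2 × 1.031 × 0.3125 × 58 = 22.43 → r_n = 22.43 kips.
Interior bolts: l_c = 2.5 − 0.6875 = 1.812 in → 1.2 × 1.812 × 0.3125 × 58 = 39.42 → r_n = 27.19 kips.
R_n = 1 × 22.43 + 2 × 27.19 = 76.8 kips.
Design strength φR_n = 0.75 × 76.8 = 57.6 kips.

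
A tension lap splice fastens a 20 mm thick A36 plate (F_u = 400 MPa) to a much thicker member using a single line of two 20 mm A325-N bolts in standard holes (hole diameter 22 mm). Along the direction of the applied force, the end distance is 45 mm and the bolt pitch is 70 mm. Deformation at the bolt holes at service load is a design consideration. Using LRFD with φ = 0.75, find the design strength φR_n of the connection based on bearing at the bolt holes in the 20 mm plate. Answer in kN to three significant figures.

533 kN

Per bolt r_n = 1.2 l_c t F_u ≤ 2.4 d t F_u; upper limit = 2.4 × 20 × 20 × 400 / 1000 = 384 kN.
Edge bolt: l_c = 45 − 22/2 = 34 mm → 1.2 × 34 × 20 × 400 / 1000 = 326.4 → r_n = 326.4 kN.
Interior bolts: l_c = 70 − 22 = 48 mm → 1.2 × 48 × 20 × 400 / 1000 = 460.8 → r_n = 384 kN.
R_n = 1 × 326.4 + 1 × 384 = 710.4 kN.
Design strength φR_n = 0.75 × 710.4 = 533 kN.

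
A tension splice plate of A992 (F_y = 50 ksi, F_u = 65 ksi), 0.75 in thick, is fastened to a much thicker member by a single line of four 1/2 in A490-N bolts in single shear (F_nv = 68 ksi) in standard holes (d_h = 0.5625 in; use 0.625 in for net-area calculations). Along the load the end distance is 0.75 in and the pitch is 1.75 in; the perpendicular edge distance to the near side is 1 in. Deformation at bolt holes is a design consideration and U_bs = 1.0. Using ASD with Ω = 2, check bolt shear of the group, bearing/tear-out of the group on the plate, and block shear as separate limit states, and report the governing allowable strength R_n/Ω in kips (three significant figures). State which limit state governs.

26.7 kips (bolt shear governs)

Bolt shear: A_b = π·0.5²/4 = 0.1963 in²; R_n = 68 × 0.1963 × 4 × 1 = 53.41 kips → 53.41 / 2 = 26.7 kips.
Bearing: edge l_c = 0.4688, r_n = 27.42 kips; interior l_c = 1.188, r_n = 58.5 kips; R_n = 27.42 + 3·58.5 = 202.9 kips → 101 kips.
Block shear: A_gv = 4.5, A_nv = 2.859, A_nt = 0.5156 in²; R_n = min(0.6F_uA_nv, 0.6F_yA_gv) + U_bs·F_u·A_nt = 145 kips → 72.5 kips.
Bolt shear governs: 26.7 kips.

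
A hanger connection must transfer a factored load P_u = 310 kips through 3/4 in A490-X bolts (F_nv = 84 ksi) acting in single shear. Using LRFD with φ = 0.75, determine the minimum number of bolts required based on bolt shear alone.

12 bolts

A_b = π·0.75²/4 = 0.4418 in².
Per-bolt design strength φR_n = 0.75 × 84 × 0.4418 × 1 = 27.83 kips.
n ≥ 310 / 27.83 = 11.14 → use 12 bolts.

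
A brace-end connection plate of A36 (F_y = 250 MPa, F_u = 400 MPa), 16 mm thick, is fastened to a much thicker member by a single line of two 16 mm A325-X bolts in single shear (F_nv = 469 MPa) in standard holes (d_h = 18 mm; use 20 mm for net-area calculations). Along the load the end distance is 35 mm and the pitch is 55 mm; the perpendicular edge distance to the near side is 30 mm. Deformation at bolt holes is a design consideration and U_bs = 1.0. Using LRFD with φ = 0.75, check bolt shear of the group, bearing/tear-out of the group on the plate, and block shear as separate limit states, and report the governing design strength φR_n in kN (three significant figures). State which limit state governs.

141 kN (bolt shear governs)

Bolt shear: A_b = π·16²/4 = 201.1 mm²; R_n = 469 × 201.1 × 2 × 1 / 1000 = 188.6 kN → 0.75 × 188.6 = 141 kN.
Bearing: edge l_c = 26, r_n = 199.7 kN; interior l_c = 37, r_n = 245.8 kN; R_n = 199.7 + 1·245.8 = 445.4 kN → 334 kN.
Block shear: A_gv = 1440, A_nv = 960, A_nt = 320 mm²; R_n = min(0.6F_uA_nv, 0.6F_yA_gv) + U_bs·F_u·A_nt = 344 kN → 258 kN.
Bolt shear governs: 141 kN.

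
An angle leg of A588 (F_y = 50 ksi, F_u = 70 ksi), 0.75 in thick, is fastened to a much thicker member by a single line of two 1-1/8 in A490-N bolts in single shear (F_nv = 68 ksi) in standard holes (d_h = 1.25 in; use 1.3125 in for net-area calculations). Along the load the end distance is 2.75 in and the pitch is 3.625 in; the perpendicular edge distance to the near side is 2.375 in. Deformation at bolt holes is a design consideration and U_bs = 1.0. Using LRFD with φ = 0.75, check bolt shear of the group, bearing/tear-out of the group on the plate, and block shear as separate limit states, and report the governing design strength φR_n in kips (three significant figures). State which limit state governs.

Bolt shear: A_b = π·1.125²/4 = 0.994 in²; R_n = 68 × 0.994 × 2 × 1 = 135.2 kips → 0.75 × 135.2 = 101 kips.
Bearing: edge l_c = 2.125, r_n = 133.9 kips; interior l_c = 2.375, r_n = 141.8 kips; R_n = 133.9 + 1·141.8 = 275.6 kips → 207 kips.
Block shear: A_gv = 4.781, A_nv = 3.305, A_nt = 1.289 in²; R_n = min(0.6F_uA_nv, 0.6F_yA_gv) + U_bs·F_u·A_nt = 229 kips → 172 kips.
Bolt shear governs: 101 kips.

101 kips (bolt shear governs)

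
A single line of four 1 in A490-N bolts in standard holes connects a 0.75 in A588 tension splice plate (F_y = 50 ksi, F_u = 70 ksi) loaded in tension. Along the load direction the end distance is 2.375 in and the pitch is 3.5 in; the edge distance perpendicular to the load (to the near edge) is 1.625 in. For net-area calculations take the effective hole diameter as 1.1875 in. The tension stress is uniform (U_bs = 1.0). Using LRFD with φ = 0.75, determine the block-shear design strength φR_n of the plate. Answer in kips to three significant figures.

Shear plane L_v = 2.375 + 3·3.5 = 12.88 in; A_gv = 12.88 × 0.75 = 9.656 in².
A_nv = (12.88 − 3.5·1.1875) × 0.75 = 6.539 in².
A_nt = (1.625 − 0.5·1.1875) × 0.75 = 0.7734 in².
0.6 F_u A_nv = 274.6 kips; 0.6 F_y A_gv = 289.7 kips → shear rupture governs the shear term.
R_n = 274.6 + 1.0 × 70 × 0.7734 = 328.8 kips.
Design strength φR_n = 0.75 × 328.8 = 247 kips.

247 kips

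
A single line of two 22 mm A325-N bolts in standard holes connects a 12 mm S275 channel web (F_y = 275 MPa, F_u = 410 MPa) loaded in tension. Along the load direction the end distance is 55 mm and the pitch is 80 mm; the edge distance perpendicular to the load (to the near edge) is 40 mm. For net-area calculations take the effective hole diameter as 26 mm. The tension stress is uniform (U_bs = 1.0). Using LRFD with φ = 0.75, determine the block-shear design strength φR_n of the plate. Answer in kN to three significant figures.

Shear plane L_v = 55 + 1·80 = 135 mm; A_gv = 135 × 12 = 1620 mm².
A_nv = (135 − 1.5·26) × 12 = 1152 mm².
A_nt = (40 − 0.5·26) × 12 = 324 mm².
0.6 F_u A_nv = 283.4 kN; 0.6 F_y A_gv = 267.3 kN → shear yielding governs the shear term.
R_n = 267.3 + 1.0 × 410 × 324 / 1000 = 400.1 kN.
Design strength φR_n = 0.75 × 400.1 = 300 kN.

300 kN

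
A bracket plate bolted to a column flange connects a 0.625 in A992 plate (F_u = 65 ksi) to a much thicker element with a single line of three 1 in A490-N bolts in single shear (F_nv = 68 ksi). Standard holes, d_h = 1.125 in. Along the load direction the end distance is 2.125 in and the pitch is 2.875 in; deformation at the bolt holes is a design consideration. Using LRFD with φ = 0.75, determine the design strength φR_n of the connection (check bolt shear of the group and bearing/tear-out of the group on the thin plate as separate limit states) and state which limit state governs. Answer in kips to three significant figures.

120 kips (bolt shear governs)

Bolt shear: A_b = π·1²/4 = 0.7854 in²; R_n = 68 × 0.7854 × 3 × 1 = 160.2 kips → 0.75 × 160.2 = 120 kips.
Bearing (1.2 l_c t F_u ≤ 2.4 d t F_u): upper limit = 2.4·1·0.625·65 = 97.5 kips.
  Edge l_c = 2.125 − 1.125/2 = 1.562 → r_n = 76.17 kips; interior l_c = 2.875 − 1.125 = 1.75 → r_n = 85.31 kips.
  R_n,bearing = 1·76.17 + 2·85.31 = 246.8 kips → 0.75 × 246.8 = 185 kips.
Bolt shear governs: 120 kips.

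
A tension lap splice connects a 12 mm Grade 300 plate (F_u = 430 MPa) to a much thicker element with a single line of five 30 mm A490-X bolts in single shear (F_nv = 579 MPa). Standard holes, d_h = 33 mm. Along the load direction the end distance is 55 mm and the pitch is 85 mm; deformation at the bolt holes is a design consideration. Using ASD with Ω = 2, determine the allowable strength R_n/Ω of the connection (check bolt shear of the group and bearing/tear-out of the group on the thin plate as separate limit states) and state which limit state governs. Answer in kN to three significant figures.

Bolt shear: A_b = π·30²/4 = 706.9 mm²; R_n = 579 × 706.9 × 5 × 1 / 1000 = 2046 kN → 2046 / 2 = 1020 kN.
Bearing (1.2 l_c t F_u ≤ 2.4 d t F_u): upper limit = 2.4·30·12·430 / 1000 = 371.5 kN.
  Edge l_c = 55 − 33/2 = 38.5 → r_n = 238.4 kN; interior l_c = 85 − 33 = 52 → r_n = 322 kN.
  R_n,bearing = 1·238.4 + 4·322 = 1526 kN → 1526 / 2 = 763 kN.
Bearing governs: 763 kN.

763 kN (bearing governs)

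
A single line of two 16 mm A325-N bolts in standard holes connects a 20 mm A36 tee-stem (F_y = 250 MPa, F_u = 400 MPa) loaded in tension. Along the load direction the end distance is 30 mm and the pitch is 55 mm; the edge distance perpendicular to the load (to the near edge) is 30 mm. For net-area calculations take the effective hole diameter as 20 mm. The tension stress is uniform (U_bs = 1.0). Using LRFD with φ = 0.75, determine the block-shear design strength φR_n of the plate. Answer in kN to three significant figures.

Shear plane L_v = 30 + 1·55 = 85 mm; A_gv = 85 × 20 = 1700 mm².
A_nv = (85 − 1.5·20) × 20 = 1100 mm².
A_nt = (30 − 0.5·20) × 20 = 400 mm².
0.6 F_u A_nv = 264 kN; 0.6 F_y A_gv = 255 kN → shear yielding governs the shear term.
R_n = 255 + 1.0 × 400 × 400 / 1000 = 415 kN.
Design strength φR_n = 0.75 × 415 = 311 kN.

311 kN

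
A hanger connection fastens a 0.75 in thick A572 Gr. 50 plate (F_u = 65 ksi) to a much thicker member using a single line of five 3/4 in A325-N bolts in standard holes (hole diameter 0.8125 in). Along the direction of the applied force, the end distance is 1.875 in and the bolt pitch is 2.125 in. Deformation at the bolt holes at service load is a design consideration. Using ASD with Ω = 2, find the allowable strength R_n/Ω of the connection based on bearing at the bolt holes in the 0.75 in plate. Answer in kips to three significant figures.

197 kips

Per bolt r_n = 1.2 l_c t F_u ≤ 2.4 d t F_u; upper limit = 2.4 × 0.75 × 0.75 × 65 = 87.75 kips.
Edge bolt: l_c = 1.875 − 0.8125/2 = 1.469 in → 1.2 × 1.469 × 0.75 × 65 = 85.92 → r_n = 85.92 kips.
Interior bolts: l_c = 2.125 − 0.8125 = 1.312 in → 1.2 × 1.312 × 0.75 × 65 = 76.78 → r_n = 76.78 kips.
R_n = 1 × 85.92 + 4 × 76.78 = 393 kips.
Allowable strength R_n/Ω = 393 / 2 = 197 kips.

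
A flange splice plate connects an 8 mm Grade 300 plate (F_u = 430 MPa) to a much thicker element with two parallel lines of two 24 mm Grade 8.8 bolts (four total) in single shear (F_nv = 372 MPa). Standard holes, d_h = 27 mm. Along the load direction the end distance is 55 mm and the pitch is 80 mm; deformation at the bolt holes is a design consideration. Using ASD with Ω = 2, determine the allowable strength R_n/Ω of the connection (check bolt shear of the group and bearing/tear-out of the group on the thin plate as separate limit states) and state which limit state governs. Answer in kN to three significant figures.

337 kN (bolt shear governs)

Bolt shear: A_b = π·24²/4 = 452.4 mm²; R_n = 372 × 452.4 × 4 × 1 / 1000 = 673.2 kN → 673.2 / 2 = 337 kN.
Bearing (1.2 l_c t F_u ≤ 2.4 d t F_u): upper limit = 2.4·24·8·430 / 1000 = 198.1 kN.
  Edge l_c = 55 − 27/2 = 41.5 → r_n = 171.3 kN; interior l_c = 80 − 27 = 53 → r_n = 198.1 kN.
  R_n,bearing = 2·171.3 + 2·198.1 = 738.9 kN → 738.9 / 2 = 369 kN.
Bolt shear governs: 337 kN.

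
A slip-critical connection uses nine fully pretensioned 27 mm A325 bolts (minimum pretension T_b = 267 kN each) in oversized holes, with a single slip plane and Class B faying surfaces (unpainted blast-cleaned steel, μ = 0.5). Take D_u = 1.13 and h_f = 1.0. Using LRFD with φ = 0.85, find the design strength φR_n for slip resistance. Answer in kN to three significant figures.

1150 kN

R_n = μ · D_u · h_f · T_b · n_s · n_b = 0.5 × 1.13 × 1.0 × 267 × 1 × 9 = 1358 kN.
Design strength φR_n = 0.85 × 1358 = 1150 kN.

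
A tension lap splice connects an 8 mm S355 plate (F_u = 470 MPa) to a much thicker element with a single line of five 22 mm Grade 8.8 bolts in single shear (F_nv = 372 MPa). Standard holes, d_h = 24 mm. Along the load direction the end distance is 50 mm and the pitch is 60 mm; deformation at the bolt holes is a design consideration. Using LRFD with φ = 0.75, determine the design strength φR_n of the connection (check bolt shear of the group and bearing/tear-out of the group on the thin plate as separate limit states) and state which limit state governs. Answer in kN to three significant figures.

Bolt shear: A_b = π·22²/4 = 380.1 mm²; R_n = 372 × 380.1 × 5 × 1 / 1000 = 707 kN → 0.75 × 707 = 530 kN.
Bearing (1.2 l_c t F_u ≤ 2.4 d t F_u): upper limit = 2.4·22·8·470 / 1000 = 198.5 kN.
  Edge l_c = 50 − 24/2 = 38 → r_n = 171.5 kN; interior l_c = 60 − 24 = 36 → r_n = 162.4 kN.
  R_n,bearing = 1·171.5 + 4·162.4 = 821.2 kN → 0.75 × 821.2 = 616 kN.
Bolt shear governs: 530 kN.

530 kN (bolt shear governs)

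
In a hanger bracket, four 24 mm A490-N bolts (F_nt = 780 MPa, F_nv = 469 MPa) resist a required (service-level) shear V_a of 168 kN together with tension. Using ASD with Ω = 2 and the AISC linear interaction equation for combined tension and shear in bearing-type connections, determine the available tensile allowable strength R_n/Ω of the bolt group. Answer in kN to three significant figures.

638 kN

A_b = π·24²/4 = 452.4 mm²; f_rv = 168 × 1000 / (4 × 452.4) = 92.84 MPa.
F'_nt = 1.3 F_nt − (Ω F_nt / F_nv) f_rv = 1.3·780 − (2·780/469)·92.84 = 705.2 MPa, capped at F_nt → F'_nt = 705.2 MPa.
R_n = F'_nt · A_b · n = 705.2 × 452.4 × 4 / 1000 = 1276 kN.
Allowable strength R_n/Ω = 1276 / 2 = 638 kN.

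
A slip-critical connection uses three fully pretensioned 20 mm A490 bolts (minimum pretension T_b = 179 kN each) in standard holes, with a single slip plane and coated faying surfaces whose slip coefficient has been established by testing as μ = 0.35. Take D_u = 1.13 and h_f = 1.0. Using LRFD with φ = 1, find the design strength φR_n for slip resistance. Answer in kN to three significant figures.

R_n = μ · D_u · h_f · T_b · n_s · n_b = 0.35 × 1.13 × 1.0 × 179 × 1 × 3 = 212.4 kN.
Design strength φR_n = 1 × 212.4 = 212 kN.

212 kN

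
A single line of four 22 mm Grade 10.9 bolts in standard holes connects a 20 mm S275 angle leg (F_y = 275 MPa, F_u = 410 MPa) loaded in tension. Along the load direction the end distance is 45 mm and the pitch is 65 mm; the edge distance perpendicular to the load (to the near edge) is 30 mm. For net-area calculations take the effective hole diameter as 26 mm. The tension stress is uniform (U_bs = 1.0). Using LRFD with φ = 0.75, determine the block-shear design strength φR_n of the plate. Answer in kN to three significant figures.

Shear plane L_v = 45 + 3·65 = 240 mm; A_gv = 240 × 20 = 4800 mm².
A_nv = (240 − 3.5·26) × 20 = 2980 mm².
A_nt = (30 − 0.5·26) × 20 = 340 mm².
0.6 F_u A_nv = 733.1 kN; 0.6 F_y A_gv = 792 kN → shear rupture governs the shear term.
R_n = 733.1 + 1.0 × 410 × 340 / 1000 = 872.5 kN.
Design strength φR_n = 0.75 × 872.5 = 654 kN.

654 kN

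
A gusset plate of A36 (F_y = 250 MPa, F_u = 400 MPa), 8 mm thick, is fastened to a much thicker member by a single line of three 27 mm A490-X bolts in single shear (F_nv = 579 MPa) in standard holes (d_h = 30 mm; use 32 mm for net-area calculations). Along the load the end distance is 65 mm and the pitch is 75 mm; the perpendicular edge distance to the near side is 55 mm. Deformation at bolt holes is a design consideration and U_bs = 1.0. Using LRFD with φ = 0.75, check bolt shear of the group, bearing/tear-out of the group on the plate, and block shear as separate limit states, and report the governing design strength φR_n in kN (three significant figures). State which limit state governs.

287 kN (block shear governs)

Bolt shear: A_b = π·27²/4 = 572.6 mm²; R_n = 579 × 572.6 × 3 × 1 / 1000 = 994.5 kN → 0.75 × 994.5 = 746 kN.
Bearing: edge l_c = 50, r_n = 192 kN; interior l_c = 45, r_n = 172.8 kN; R_n = 192 + 2·172.8 = 537.6 kN → 403 kN.
Block shear: A_gv = 1720, A_nv = 1080, A_nt = 312 mm²; R_n = min(0.6F_uA_nv, 0.6F_yA_gv) + U_bs·F_u·A_nt = 382.8 kN → 287 kN.
Block shear governs: 287 kN.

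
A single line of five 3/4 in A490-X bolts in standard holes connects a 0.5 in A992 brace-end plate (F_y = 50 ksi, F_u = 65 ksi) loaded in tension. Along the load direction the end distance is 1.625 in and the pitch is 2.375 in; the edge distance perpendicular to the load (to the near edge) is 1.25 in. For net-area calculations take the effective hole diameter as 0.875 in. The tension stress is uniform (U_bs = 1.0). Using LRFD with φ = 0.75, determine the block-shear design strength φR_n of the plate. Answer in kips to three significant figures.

125 kips

Shear plane L_v = 1.625 + 4·2.375 = 11.12 in; A_gv = 11.12 × 0.5 = 5.562 in².
A_nv = (11.12 − 4.5·0.875) × 0.5 = 3.594 in².
A_nt = (1.25 − 0.5·0.875) × 0.5 = 0.4062 in².
0.6 F_u A_nv = 140.2 kips; 0.6 F_y A_gv = 166.9 kips → shear rupture governs the shear term.
R_n = 140.2 + 1.0 × 65 × 0.4062 = 166.6 kips.
Design strength φR_n = 0.75 × 166.6 = 125 kips.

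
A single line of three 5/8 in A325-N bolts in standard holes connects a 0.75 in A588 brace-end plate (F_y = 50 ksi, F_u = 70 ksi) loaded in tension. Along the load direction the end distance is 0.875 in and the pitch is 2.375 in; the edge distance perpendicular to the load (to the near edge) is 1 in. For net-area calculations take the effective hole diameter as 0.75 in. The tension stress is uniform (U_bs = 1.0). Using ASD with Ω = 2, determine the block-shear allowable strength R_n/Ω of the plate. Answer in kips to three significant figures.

75.5 kips

Shear plane L_v = 0.875 + 2·2.375 = 5.625 in; A_gv = 5.625 × 0.75 = 4.219 in².
A_nv = (5.625 − 2.5·0.75) × 0.75 = 2.812 in².
A_nt = (1 − 0.5·0.75) × 0.75 = 0.4688 in².
0.6 F_u A_nv = 118.1 kips; 0.6 F_y A_gv = 126.6 kips → shear rupture governs the shear term.
R_n = 118.1 + 1.0 × 70 × 0.4688 = 150.9 kips.
Allowable strength R_n/Ω = 150.9 / 2 = 75.5 kips.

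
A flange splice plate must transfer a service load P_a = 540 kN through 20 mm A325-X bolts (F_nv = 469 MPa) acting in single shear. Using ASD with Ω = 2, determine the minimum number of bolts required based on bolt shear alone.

8 bolts

A_b = π·20²/4 = 314.2 mm².
Per-bolt allowable strength R_n/Ω = 469 × 314.2 × 1 / 1000 / 2 = 73.67 kN.
n ≥ 540 / 73.67 = 7.33 → use 8 bolts.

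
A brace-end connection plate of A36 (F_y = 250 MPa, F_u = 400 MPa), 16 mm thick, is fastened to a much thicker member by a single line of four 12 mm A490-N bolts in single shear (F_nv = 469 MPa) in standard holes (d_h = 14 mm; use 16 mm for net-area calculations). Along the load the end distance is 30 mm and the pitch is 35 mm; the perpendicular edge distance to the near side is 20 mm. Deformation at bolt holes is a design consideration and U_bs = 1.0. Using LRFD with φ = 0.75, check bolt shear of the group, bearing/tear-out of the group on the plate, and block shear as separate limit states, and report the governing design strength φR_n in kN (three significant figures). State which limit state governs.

Bolt shear: A_b = π·12²/4 = 113.1 mm²; R_n = 469 × 113.1 × 4 × 1 / 1000 = 212.2 kN → 0.75 × 212.2 = 159 kN.
Bearing: edge l_c = 23, r_n = 176.6 kN; interior l_c = 21, r_n = 161.3 kN; R_n = 176.6 + 3·161.3 = 660.5 kN → 495 kN.
Block shear: A_gv = 2160, A_nv = 1264, A_nt = 192 mm²; R_n = min(0.6F_uA_nv, 0.6F_yA_gv) + U_bs·F_u·A_nt = 380.2 kN → 285 kN.
Bolt shear governs: 159 kN.

159 kN (bolt shear governs)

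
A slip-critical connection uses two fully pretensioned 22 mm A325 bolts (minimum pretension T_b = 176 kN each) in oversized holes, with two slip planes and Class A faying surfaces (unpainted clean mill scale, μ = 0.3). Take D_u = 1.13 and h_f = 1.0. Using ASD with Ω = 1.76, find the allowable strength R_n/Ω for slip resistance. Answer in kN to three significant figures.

136 kN

R_n = μ · D_u · h_f · T_b · n_s · n_b = 0.3 × 1.13 × 1.0 × 176 × 2 × 2 = 238.7 kN.
Allowable strength R_n/Ω = 238.7 / 1.76 = 136 kN.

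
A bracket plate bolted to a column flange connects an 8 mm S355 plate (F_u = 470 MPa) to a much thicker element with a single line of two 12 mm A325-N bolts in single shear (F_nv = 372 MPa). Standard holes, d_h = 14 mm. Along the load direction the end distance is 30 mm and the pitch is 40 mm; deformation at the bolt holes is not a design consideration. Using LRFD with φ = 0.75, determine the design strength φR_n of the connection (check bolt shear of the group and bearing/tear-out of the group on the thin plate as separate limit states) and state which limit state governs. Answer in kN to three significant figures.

63.1 kN (bolt shear governs)

Bolt shear: A_b = π·12²/4 = 113.1 mm²; R_n = 372 × 113.1 × 2 × 1 / 1000 = 84.14 kN → 0.75 × 84.14 = 63.1 kN.
Bearing (1.5 l_c t F_u ≤ 3.0 d t F_u): upper limit = 3.0·12·8·470 / 1000 = 135.4 kN.
  Edge l_c = 30 − 14/2 = 23 → r_n = 129.7 kN; interior l_c = 40 − 14 = 26 → r_n = 135.4 kN.
  R_n,bearing = 1·129.7 + 1·135.4 = 265.1 kN → 0.75 × 265.1 = 199 kN.
Bolt shear governs: 63.1 kN.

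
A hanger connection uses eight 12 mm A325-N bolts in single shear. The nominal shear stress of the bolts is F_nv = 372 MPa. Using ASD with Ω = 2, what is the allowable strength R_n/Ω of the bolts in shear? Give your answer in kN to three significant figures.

A_b = π × 12² / 4 = 113.1 mm².
R_n = F_nv · A_b · n · n_s = 372 × 113.1 × 8 × 1 / 1000 = 336.6 kN.
Allowable strength R_n/Ω = 336.6 / 2 = 168 kN.

168 kN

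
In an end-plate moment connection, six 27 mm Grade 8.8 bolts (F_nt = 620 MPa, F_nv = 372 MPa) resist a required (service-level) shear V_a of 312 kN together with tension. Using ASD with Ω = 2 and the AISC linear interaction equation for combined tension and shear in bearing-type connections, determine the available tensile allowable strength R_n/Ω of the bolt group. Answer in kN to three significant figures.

A_b = π·27²/4 = 572.6 mm²; f_rv = 312 × 1000 / (6 × 572.6) = 90.82 MPa.
F'_nt = 1.3 F_nt − (Ω F_nt / F_nv) f_rv = 1.3·620 − (2·620/372)·90.82 = 503.3 MPa, capped at F_nt → F'_nt = 503.3 MPa.
R_n = F'_nt · A_b · n = 503.3 × 572.6 × 6 / 1000 = 1729 kN.
Allowable strength R_n/Ω = 1729 / 2 = 864 kN.

864 kN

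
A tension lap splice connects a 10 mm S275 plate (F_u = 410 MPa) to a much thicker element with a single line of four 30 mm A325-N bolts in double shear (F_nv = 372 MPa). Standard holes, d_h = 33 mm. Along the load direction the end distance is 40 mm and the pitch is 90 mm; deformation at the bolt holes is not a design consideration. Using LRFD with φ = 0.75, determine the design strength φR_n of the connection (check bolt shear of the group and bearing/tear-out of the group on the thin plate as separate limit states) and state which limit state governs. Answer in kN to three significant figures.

897 kN (bearing governs)

Bolt shear: A_b = π·30²/4 = 706.9 mm²; R_n = 372 × 706.9 × 4 × 2 / 1000 = 2104 kN → 0.75 × 2104 = 1580 kN.
Bearing (1.5 l_c t F_u ≤ 3.0 d t F_u): upper limit = 3.0·30·10·410 / 1000 = 369 kN.
  Edge l_c = 40 − 33/2 = 23.5 → r_n = 144.5 kN; interior l_c = 90 − 33 = 57 → r_n = 350.6 kN.
  R_n,bearing = 1·144.5 + 3·350.6 = 1196 kN → 0.75 × 1196 = 897 kN.
Bearing governs: 897 kN.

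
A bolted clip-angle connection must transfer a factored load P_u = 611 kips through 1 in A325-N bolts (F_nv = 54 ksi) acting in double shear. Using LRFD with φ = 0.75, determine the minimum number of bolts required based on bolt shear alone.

10 bolts

A_b = π·1²/4 = 0.7854 in².
Per-bolt design strength φR_n = 0.75 × 54 × 0.7854 × 2 = 63.62 kips.
n ≥ 611 / 63.62 = 9.604 → use 10 bolts.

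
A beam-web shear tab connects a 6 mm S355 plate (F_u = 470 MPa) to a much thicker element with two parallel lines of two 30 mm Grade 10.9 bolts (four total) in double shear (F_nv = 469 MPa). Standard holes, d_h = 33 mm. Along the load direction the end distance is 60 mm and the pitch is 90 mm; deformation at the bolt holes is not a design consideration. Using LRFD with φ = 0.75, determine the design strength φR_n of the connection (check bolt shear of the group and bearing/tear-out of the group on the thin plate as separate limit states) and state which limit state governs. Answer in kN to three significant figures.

Bolt shear: A_b = π·30²/4 = 706.9 mm²; R_n = 469 × 706.9 × 4 × 2 / 1000 = 2652 kN → 0.75 × 2652 = 1990 kN.
Bearing (1.5 l_c t F_u ≤ 3.0 d t F_u): upper limit = 3.0·30·6·470 / 1000 = 253.8 kN.
  Edge l_c = 60 − 33/2 = 43.5 → r_n = 184 kN; interior l_c = 90 − 33 = 57 → r_n = 241.1 kN.
  R_n,bearing = 2·184 + 2·241.1 = 850.2 kN → 0.75 × 850.2 = 638 kN.
Bearing governs: 638 kN.

638 kN (bearing governs)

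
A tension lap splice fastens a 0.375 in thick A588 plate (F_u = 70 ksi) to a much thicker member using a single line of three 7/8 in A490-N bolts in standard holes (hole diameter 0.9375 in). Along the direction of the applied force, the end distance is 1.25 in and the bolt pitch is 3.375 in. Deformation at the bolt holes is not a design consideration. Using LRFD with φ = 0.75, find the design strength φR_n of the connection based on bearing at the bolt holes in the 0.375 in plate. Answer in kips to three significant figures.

Per bolt r_n = 1.5 l_c t F_u ≤ 3.0 d t F_u; upper limit = 3.0 × 0.875 × 0.375 × 70 = 68.91 kips.
Edge bolt: l_c = 1.25 − 0.9375/2 = 0.7812 in → 1.5 × 0.7812 × 0.375 × 70 = 30.76 → r_n = 30.76 kips.
Interior bolts: l_c = 3.375 − 0.9375 = 2.438 in → 1.5 × 2.438 × 0.375 × 70 = 95.98 → r_n = 68.91 kips.
R_n = 1 × 30.76 + 2 × 68.91 = 168.6 kips.
Design strength φR_n = 0.75 × 168.6 = 126 kips.

126 kips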